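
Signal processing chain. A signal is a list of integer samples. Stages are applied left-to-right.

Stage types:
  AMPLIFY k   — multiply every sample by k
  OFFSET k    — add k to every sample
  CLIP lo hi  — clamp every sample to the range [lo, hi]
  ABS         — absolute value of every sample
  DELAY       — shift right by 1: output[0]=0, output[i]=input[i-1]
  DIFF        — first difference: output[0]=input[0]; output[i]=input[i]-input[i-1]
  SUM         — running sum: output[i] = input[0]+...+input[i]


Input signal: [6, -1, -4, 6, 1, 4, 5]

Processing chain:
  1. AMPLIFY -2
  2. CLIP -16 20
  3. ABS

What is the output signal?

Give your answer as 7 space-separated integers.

Answer: 12 2 8 12 2 8 10

Derivation:
Input: [6, -1, -4, 6, 1, 4, 5]
Stage 1 (AMPLIFY -2): 6*-2=-12, -1*-2=2, -4*-2=8, 6*-2=-12, 1*-2=-2, 4*-2=-8, 5*-2=-10 -> [-12, 2, 8, -12, -2, -8, -10]
Stage 2 (CLIP -16 20): clip(-12,-16,20)=-12, clip(2,-16,20)=2, clip(8,-16,20)=8, clip(-12,-16,20)=-12, clip(-2,-16,20)=-2, clip(-8,-16,20)=-8, clip(-10,-16,20)=-10 -> [-12, 2, 8, -12, -2, -8, -10]
Stage 3 (ABS): |-12|=12, |2|=2, |8|=8, |-12|=12, |-2|=2, |-8|=8, |-10|=10 -> [12, 2, 8, 12, 2, 8, 10]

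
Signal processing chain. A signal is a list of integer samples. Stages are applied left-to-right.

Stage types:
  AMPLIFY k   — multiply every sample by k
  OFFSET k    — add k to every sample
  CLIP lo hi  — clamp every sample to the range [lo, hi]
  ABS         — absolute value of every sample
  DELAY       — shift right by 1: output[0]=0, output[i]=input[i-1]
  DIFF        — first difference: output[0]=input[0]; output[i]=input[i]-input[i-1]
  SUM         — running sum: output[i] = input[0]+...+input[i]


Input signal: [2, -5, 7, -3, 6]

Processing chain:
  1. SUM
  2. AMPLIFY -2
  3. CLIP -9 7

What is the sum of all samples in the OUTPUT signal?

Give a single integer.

Input: [2, -5, 7, -3, 6]
Stage 1 (SUM): sum[0..0]=2, sum[0..1]=-3, sum[0..2]=4, sum[0..3]=1, sum[0..4]=7 -> [2, -3, 4, 1, 7]
Stage 2 (AMPLIFY -2): 2*-2=-4, -3*-2=6, 4*-2=-8, 1*-2=-2, 7*-2=-14 -> [-4, 6, -8, -2, -14]
Stage 3 (CLIP -9 7): clip(-4,-9,7)=-4, clip(6,-9,7)=6, clip(-8,-9,7)=-8, clip(-2,-9,7)=-2, clip(-14,-9,7)=-9 -> [-4, 6, -8, -2, -9]
Output sum: -17

Answer: -17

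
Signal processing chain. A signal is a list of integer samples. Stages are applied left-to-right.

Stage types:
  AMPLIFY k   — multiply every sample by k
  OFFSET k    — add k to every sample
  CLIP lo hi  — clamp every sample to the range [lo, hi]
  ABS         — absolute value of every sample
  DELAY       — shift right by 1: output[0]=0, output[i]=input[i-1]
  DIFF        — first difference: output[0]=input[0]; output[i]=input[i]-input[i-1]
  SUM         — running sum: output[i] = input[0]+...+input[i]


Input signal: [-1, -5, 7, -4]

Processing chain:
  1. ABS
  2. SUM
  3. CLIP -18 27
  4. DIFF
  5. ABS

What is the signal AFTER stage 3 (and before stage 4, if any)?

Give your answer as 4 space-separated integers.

Input: [-1, -5, 7, -4]
Stage 1 (ABS): |-1|=1, |-5|=5, |7|=7, |-4|=4 -> [1, 5, 7, 4]
Stage 2 (SUM): sum[0..0]=1, sum[0..1]=6, sum[0..2]=13, sum[0..3]=17 -> [1, 6, 13, 17]
Stage 3 (CLIP -18 27): clip(1,-18,27)=1, clip(6,-18,27)=6, clip(13,-18,27)=13, clip(17,-18,27)=17 -> [1, 6, 13, 17]

Answer: 1 6 13 17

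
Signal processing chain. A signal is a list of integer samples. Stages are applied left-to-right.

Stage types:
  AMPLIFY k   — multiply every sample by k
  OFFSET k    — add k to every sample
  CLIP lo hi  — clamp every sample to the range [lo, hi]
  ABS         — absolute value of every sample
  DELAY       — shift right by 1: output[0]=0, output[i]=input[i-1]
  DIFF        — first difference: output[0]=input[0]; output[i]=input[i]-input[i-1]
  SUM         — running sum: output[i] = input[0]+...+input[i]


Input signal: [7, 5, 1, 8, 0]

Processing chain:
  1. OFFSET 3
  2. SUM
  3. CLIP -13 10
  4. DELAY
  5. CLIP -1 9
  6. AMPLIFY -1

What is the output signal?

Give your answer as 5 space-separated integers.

Input: [7, 5, 1, 8, 0]
Stage 1 (OFFSET 3): 7+3=10, 5+3=8, 1+3=4, 8+3=11, 0+3=3 -> [10, 8, 4, 11, 3]
Stage 2 (SUM): sum[0..0]=10, sum[0..1]=18, sum[0..2]=22, sum[0..3]=33, sum[0..4]=36 -> [10, 18, 22, 33, 36]
Stage 3 (CLIP -13 10): clip(10,-13,10)=10, clip(18,-13,10)=10, clip(22,-13,10)=10, clip(33,-13,10)=10, clip(36,-13,10)=10 -> [10, 10, 10, 10, 10]
Stage 4 (DELAY): [0, 10, 10, 10, 10] = [0, 10, 10, 10, 10] -> [0, 10, 10, 10, 10]
Stage 5 (CLIP -1 9): clip(0,-1,9)=0, clip(10,-1,9)=9, clip(10,-1,9)=9, clip(10,-1,9)=9, clip(10,-1,9)=9 -> [0, 9, 9, 9, 9]
Stage 6 (AMPLIFY -1): 0*-1=0, 9*-1=-9, 9*-1=-9, 9*-1=-9, 9*-1=-9 -> [0, -9, -9, -9, -9]

Answer: 0 -9 -9 -9 -9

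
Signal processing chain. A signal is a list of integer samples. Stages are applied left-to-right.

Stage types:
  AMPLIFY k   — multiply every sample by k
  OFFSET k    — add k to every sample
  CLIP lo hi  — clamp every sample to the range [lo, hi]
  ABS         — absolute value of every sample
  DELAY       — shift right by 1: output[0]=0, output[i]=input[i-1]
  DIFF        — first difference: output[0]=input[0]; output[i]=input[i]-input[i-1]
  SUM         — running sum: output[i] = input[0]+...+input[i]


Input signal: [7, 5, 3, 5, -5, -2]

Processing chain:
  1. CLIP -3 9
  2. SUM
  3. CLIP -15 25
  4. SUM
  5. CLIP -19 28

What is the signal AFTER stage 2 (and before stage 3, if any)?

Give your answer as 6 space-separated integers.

Input: [7, 5, 3, 5, -5, -2]
Stage 1 (CLIP -3 9): clip(7,-3,9)=7, clip(5,-3,9)=5, clip(3,-3,9)=3, clip(5,-3,9)=5, clip(-5,-3,9)=-3, clip(-2,-3,9)=-2 -> [7, 5, 3, 5, -3, -2]
Stage 2 (SUM): sum[0..0]=7, sum[0..1]=12, sum[0..2]=15, sum[0..3]=20, sum[0..4]=17, sum[0..5]=15 -> [7, 12, 15, 20, 17, 15]

Answer: 7 12 15 20 17 15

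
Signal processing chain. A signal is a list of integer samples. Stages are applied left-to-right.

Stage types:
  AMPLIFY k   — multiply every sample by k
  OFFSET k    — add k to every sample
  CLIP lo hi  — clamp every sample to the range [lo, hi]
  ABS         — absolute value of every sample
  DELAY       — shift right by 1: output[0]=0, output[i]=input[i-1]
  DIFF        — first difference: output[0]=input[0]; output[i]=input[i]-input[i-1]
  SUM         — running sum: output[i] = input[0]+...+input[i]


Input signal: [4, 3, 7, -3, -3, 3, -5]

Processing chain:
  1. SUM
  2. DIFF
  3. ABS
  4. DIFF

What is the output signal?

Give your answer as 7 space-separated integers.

Answer: 4 -1 4 -4 0 0 2

Derivation:
Input: [4, 3, 7, -3, -3, 3, -5]
Stage 1 (SUM): sum[0..0]=4, sum[0..1]=7, sum[0..2]=14, sum[0..3]=11, sum[0..4]=8, sum[0..5]=11, sum[0..6]=6 -> [4, 7, 14, 11, 8, 11, 6]
Stage 2 (DIFF): s[0]=4, 7-4=3, 14-7=7, 11-14=-3, 8-11=-3, 11-8=3, 6-11=-5 -> [4, 3, 7, -3, -3, 3, -5]
Stage 3 (ABS): |4|=4, |3|=3, |7|=7, |-3|=3, |-3|=3, |3|=3, |-5|=5 -> [4, 3, 7, 3, 3, 3, 5]
Stage 4 (DIFF): s[0]=4, 3-4=-1, 7-3=4, 3-7=-4, 3-3=0, 3-3=0, 5-3=2 -> [4, -1, 4, -4, 0, 0, 2]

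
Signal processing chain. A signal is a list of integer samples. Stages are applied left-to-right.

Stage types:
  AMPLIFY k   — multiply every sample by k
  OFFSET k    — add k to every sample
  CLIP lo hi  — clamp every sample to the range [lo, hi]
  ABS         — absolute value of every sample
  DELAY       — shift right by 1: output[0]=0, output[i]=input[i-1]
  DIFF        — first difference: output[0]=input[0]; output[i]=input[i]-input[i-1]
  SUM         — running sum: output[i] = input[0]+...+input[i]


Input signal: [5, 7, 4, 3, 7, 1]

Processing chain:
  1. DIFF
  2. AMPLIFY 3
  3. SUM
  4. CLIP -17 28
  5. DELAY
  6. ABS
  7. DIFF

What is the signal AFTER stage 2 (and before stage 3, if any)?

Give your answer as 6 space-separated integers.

Answer: 15 6 -9 -3 12 -18

Derivation:
Input: [5, 7, 4, 3, 7, 1]
Stage 1 (DIFF): s[0]=5, 7-5=2, 4-7=-3, 3-4=-1, 7-3=4, 1-7=-6 -> [5, 2, -3, -1, 4, -6]
Stage 2 (AMPLIFY 3): 5*3=15, 2*3=6, -3*3=-9, -1*3=-3, 4*3=12, -6*3=-18 -> [15, 6, -9, -3, 12, -18]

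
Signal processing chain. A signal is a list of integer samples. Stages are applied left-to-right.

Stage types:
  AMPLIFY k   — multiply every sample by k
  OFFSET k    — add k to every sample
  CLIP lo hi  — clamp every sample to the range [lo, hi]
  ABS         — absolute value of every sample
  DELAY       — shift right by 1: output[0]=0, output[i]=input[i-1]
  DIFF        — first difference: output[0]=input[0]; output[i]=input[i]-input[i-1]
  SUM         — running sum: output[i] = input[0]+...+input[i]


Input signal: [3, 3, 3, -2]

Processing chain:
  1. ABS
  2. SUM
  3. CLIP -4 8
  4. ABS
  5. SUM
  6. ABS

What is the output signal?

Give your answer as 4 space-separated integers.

Answer: 3 9 17 25

Derivation:
Input: [3, 3, 3, -2]
Stage 1 (ABS): |3|=3, |3|=3, |3|=3, |-2|=2 -> [3, 3, 3, 2]
Stage 2 (SUM): sum[0..0]=3, sum[0..1]=6, sum[0..2]=9, sum[0..3]=11 -> [3, 6, 9, 11]
Stage 3 (CLIP -4 8): clip(3,-4,8)=3, clip(6,-4,8)=6, clip(9,-4,8)=8, clip(11,-4,8)=8 -> [3, 6, 8, 8]
Stage 4 (ABS): |3|=3, |6|=6, |8|=8, |8|=8 -> [3, 6, 8, 8]
Stage 5 (SUM): sum[0..0]=3, sum[0..1]=9, sum[0..2]=17, sum[0..3]=25 -> [3, 9, 17, 25]
Stage 6 (ABS): |3|=3, |9|=9, |17|=17, |25|=25 -> [3, 9, 17, 25]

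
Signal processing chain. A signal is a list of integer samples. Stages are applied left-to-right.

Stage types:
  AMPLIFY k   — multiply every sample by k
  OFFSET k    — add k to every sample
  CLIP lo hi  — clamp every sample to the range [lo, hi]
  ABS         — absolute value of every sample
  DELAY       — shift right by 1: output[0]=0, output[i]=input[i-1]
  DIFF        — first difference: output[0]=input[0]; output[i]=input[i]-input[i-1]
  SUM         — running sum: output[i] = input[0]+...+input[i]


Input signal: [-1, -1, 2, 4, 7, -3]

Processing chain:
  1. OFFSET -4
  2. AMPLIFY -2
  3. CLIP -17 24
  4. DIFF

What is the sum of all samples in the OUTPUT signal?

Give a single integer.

Input: [-1, -1, 2, 4, 7, -3]
Stage 1 (OFFSET -4): -1+-4=-5, -1+-4=-5, 2+-4=-2, 4+-4=0, 7+-4=3, -3+-4=-7 -> [-5, -5, -2, 0, 3, -7]
Stage 2 (AMPLIFY -2): -5*-2=10, -5*-2=10, -2*-2=4, 0*-2=0, 3*-2=-6, -7*-2=14 -> [10, 10, 4, 0, -6, 14]
Stage 3 (CLIP -17 24): clip(10,-17,24)=10, clip(10,-17,24)=10, clip(4,-17,24)=4, clip(0,-17,24)=0, clip(-6,-17,24)=-6, clip(14,-17,24)=14 -> [10, 10, 4, 0, -6, 14]
Stage 4 (DIFF): s[0]=10, 10-10=0, 4-10=-6, 0-4=-4, -6-0=-6, 14--6=20 -> [10, 0, -6, -4, -6, 20]
Output sum: 14

Answer: 14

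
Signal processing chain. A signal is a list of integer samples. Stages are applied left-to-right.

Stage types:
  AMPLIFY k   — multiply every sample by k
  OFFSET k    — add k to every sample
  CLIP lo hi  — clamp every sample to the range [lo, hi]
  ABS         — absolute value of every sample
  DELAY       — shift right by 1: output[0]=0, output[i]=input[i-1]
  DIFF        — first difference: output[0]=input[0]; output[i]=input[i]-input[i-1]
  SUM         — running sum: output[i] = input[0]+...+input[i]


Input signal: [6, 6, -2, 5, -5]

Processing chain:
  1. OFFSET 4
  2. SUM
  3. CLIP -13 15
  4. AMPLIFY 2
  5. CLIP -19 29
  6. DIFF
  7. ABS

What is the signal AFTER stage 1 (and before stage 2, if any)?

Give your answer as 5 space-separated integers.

Input: [6, 6, -2, 5, -5]
Stage 1 (OFFSET 4): 6+4=10, 6+4=10, -2+4=2, 5+4=9, -5+4=-1 -> [10, 10, 2, 9, -1]

Answer: 10 10 2 9 -1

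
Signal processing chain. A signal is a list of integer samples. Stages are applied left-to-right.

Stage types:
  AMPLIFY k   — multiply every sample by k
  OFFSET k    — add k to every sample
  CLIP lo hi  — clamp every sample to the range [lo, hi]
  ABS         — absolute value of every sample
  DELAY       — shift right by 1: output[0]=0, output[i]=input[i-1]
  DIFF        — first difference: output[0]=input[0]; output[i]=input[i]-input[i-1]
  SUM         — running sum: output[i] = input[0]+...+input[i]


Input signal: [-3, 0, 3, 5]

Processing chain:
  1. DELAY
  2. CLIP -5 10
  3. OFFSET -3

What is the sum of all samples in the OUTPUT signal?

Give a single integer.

Input: [-3, 0, 3, 5]
Stage 1 (DELAY): [0, -3, 0, 3] = [0, -3, 0, 3] -> [0, -3, 0, 3]
Stage 2 (CLIP -5 10): clip(0,-5,10)=0, clip(-3,-5,10)=-3, clip(0,-5,10)=0, clip(3,-5,10)=3 -> [0, -3, 0, 3]
Stage 3 (OFFSET -3): 0+-3=-3, -3+-3=-6, 0+-3=-3, 3+-3=0 -> [-3, -6, -3, 0]
Output sum: -12

Answer: -12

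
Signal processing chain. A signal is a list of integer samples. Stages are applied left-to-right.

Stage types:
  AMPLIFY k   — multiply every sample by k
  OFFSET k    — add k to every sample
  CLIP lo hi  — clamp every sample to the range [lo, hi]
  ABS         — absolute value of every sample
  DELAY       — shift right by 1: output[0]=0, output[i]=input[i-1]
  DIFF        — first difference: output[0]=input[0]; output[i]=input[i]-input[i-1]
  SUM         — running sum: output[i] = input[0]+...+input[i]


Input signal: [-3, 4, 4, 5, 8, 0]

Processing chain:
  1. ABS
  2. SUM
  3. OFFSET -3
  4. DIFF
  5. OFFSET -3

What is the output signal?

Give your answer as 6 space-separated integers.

Input: [-3, 4, 4, 5, 8, 0]
Stage 1 (ABS): |-3|=3, |4|=4, |4|=4, |5|=5, |8|=8, |0|=0 -> [3, 4, 4, 5, 8, 0]
Stage 2 (SUM): sum[0..0]=3, sum[0..1]=7, sum[0..2]=11, sum[0..3]=16, sum[0..4]=24, sum[0..5]=24 -> [3, 7, 11, 16, 24, 24]
Stage 3 (OFFSET -3): 3+-3=0, 7+-3=4, 11+-3=8, 16+-3=13, 24+-3=21, 24+-3=21 -> [0, 4, 8, 13, 21, 21]
Stage 4 (DIFF): s[0]=0, 4-0=4, 8-4=4, 13-8=5, 21-13=8, 21-21=0 -> [0, 4, 4, 5, 8, 0]
Stage 5 (OFFSET -3): 0+-3=-3, 4+-3=1, 4+-3=1, 5+-3=2, 8+-3=5, 0+-3=-3 -> [-3, 1, 1, 2, 5, -3]

Answer: -3 1 1 2 5 -3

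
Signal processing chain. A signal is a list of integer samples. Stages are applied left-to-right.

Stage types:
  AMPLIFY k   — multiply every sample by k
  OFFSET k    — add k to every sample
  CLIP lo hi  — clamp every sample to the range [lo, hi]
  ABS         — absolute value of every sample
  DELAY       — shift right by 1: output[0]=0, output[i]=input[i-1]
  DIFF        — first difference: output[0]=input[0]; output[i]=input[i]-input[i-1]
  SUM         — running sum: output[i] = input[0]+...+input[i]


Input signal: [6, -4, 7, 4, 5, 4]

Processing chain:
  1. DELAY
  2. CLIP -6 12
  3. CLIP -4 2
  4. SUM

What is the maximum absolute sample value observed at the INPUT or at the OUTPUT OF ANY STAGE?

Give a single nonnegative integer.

Input: [6, -4, 7, 4, 5, 4] (max |s|=7)
Stage 1 (DELAY): [0, 6, -4, 7, 4, 5] = [0, 6, -4, 7, 4, 5] -> [0, 6, -4, 7, 4, 5] (max |s|=7)
Stage 2 (CLIP -6 12): clip(0,-6,12)=0, clip(6,-6,12)=6, clip(-4,-6,12)=-4, clip(7,-6,12)=7, clip(4,-6,12)=4, clip(5,-6,12)=5 -> [0, 6, -4, 7, 4, 5] (max |s|=7)
Stage 3 (CLIP -4 2): clip(0,-4,2)=0, clip(6,-4,2)=2, clip(-4,-4,2)=-4, clip(7,-4,2)=2, clip(4,-4,2)=2, clip(5,-4,2)=2 -> [0, 2, -4, 2, 2, 2] (max |s|=4)
Stage 4 (SUM): sum[0..0]=0, sum[0..1]=2, sum[0..2]=-2, sum[0..3]=0, sum[0..4]=2, sum[0..5]=4 -> [0, 2, -2, 0, 2, 4] (max |s|=4)
Overall max amplitude: 7

Answer: 7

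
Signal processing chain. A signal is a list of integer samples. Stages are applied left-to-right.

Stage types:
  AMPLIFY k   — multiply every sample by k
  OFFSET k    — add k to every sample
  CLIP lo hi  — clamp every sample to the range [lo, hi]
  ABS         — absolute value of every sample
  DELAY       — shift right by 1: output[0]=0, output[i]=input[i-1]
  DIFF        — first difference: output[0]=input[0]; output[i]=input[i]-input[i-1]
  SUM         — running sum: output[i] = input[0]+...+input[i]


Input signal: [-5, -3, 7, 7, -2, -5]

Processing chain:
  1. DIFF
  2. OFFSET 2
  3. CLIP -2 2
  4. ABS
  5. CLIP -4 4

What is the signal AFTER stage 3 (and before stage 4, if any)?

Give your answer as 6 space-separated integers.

Input: [-5, -3, 7, 7, -2, -5]
Stage 1 (DIFF): s[0]=-5, -3--5=2, 7--3=10, 7-7=0, -2-7=-9, -5--2=-3 -> [-5, 2, 10, 0, -9, -3]
Stage 2 (OFFSET 2): -5+2=-3, 2+2=4, 10+2=12, 0+2=2, -9+2=-7, -3+2=-1 -> [-3, 4, 12, 2, -7, -1]
Stage 3 (CLIP -2 2): clip(-3,-2,2)=-2, clip(4,-2,2)=2, clip(12,-2,2)=2, clip(2,-2,2)=2, clip(-7,-2,2)=-2, clip(-1,-2,2)=-1 -> [-2, 2, 2, 2, -2, -1]

Answer: -2 2 2 2 -2 -1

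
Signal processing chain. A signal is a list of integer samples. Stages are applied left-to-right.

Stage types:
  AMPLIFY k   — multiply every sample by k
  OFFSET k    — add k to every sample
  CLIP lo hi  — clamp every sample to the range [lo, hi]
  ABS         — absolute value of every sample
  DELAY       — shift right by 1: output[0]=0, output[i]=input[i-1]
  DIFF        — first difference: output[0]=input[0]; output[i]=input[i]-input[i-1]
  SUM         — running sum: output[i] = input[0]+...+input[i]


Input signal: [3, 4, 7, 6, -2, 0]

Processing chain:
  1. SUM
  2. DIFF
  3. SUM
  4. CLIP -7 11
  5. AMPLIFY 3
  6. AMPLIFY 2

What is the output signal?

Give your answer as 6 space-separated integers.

Input: [3, 4, 7, 6, -2, 0]
Stage 1 (SUM): sum[0..0]=3, sum[0..1]=7, sum[0..2]=14, sum[0..3]=20, sum[0..4]=18, sum[0..5]=18 -> [3, 7, 14, 20, 18, 18]
Stage 2 (DIFF): s[0]=3, 7-3=4, 14-7=7, 20-14=6, 18-20=-2, 18-18=0 -> [3, 4, 7, 6, -2, 0]
Stage 3 (SUM): sum[0..0]=3, sum[0..1]=7, sum[0..2]=14, sum[0..3]=20, sum[0..4]=18, sum[0..5]=18 -> [3, 7, 14, 20, 18, 18]
Stage 4 (CLIP -7 11): clip(3,-7,11)=3, clip(7,-7,11)=7, clip(14,-7,11)=11, clip(20,-7,11)=11, clip(18,-7,11)=11, clip(18,-7,11)=11 -> [3, 7, 11, 11, 11, 11]
Stage 5 (AMPLIFY 3): 3*3=9, 7*3=21, 11*3=33, 11*3=33, 11*3=33, 11*3=33 -> [9, 21, 33, 33, 33, 33]
Stage 6 (AMPLIFY 2): 9*2=18, 21*2=42, 33*2=66, 33*2=66, 33*2=66, 33*2=66 -> [18, 42, 66, 66, 66, 66]

Answer: 18 42 66 66 66 66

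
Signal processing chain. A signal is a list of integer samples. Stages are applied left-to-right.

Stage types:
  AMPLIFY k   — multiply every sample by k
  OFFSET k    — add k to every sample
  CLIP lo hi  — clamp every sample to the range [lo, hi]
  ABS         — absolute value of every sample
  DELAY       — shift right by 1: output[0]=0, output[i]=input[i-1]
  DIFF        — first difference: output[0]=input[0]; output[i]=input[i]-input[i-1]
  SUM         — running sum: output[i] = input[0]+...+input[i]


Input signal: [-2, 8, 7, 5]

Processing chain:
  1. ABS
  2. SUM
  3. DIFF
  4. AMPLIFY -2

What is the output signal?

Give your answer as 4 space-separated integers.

Answer: -4 -16 -14 -10

Derivation:
Input: [-2, 8, 7, 5]
Stage 1 (ABS): |-2|=2, |8|=8, |7|=7, |5|=5 -> [2, 8, 7, 5]
Stage 2 (SUM): sum[0..0]=2, sum[0..1]=10, sum[0..2]=17, sum[0..3]=22 -> [2, 10, 17, 22]
Stage 3 (DIFF): s[0]=2, 10-2=8, 17-10=7, 22-17=5 -> [2, 8, 7, 5]
Stage 4 (AMPLIFY -2): 2*-2=-4, 8*-2=-16, 7*-2=-14, 5*-2=-10 -> [-4, -16, -14, -10]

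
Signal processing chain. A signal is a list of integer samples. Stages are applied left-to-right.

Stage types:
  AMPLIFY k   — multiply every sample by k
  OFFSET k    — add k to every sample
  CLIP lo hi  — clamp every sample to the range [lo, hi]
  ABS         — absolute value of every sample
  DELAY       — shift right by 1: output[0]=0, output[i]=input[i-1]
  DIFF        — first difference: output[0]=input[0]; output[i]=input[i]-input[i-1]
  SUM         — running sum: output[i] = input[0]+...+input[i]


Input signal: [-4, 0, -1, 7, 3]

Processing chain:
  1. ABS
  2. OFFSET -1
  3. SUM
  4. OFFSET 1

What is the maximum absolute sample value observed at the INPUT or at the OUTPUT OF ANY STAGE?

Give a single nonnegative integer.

Input: [-4, 0, -1, 7, 3] (max |s|=7)
Stage 1 (ABS): |-4|=4, |0|=0, |-1|=1, |7|=7, |3|=3 -> [4, 0, 1, 7, 3] (max |s|=7)
Stage 2 (OFFSET -1): 4+-1=3, 0+-1=-1, 1+-1=0, 7+-1=6, 3+-1=2 -> [3, -1, 0, 6, 2] (max |s|=6)
Stage 3 (SUM): sum[0..0]=3, sum[0..1]=2, sum[0..2]=2, sum[0..3]=8, sum[0..4]=10 -> [3, 2, 2, 8, 10] (max |s|=10)
Stage 4 (OFFSET 1): 3+1=4, 2+1=3, 2+1=3, 8+1=9, 10+1=11 -> [4, 3, 3, 9, 11] (max |s|=11)
Overall max amplitude: 11

Answer: 11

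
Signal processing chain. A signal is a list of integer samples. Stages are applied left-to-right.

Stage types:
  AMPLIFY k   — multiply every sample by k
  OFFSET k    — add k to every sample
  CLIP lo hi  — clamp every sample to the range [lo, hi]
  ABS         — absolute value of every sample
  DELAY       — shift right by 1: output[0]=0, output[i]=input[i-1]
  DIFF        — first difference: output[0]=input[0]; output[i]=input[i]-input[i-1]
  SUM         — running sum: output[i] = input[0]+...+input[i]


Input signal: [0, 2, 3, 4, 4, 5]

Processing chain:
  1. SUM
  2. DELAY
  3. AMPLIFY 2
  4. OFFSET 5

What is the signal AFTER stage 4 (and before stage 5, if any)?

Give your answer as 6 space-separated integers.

Input: [0, 2, 3, 4, 4, 5]
Stage 1 (SUM): sum[0..0]=0, sum[0..1]=2, sum[0..2]=5, sum[0..3]=9, sum[0..4]=13, sum[0..5]=18 -> [0, 2, 5, 9, 13, 18]
Stage 2 (DELAY): [0, 0, 2, 5, 9, 13] = [0, 0, 2, 5, 9, 13] -> [0, 0, 2, 5, 9, 13]
Stage 3 (AMPLIFY 2): 0*2=0, 0*2=0, 2*2=4, 5*2=10, 9*2=18, 13*2=26 -> [0, 0, 4, 10, 18, 26]
Stage 4 (OFFSET 5): 0+5=5, 0+5=5, 4+5=9, 10+5=15, 18+5=23, 26+5=31 -> [5, 5, 9, 15, 23, 31]

Answer: 5 5 9 15 23 31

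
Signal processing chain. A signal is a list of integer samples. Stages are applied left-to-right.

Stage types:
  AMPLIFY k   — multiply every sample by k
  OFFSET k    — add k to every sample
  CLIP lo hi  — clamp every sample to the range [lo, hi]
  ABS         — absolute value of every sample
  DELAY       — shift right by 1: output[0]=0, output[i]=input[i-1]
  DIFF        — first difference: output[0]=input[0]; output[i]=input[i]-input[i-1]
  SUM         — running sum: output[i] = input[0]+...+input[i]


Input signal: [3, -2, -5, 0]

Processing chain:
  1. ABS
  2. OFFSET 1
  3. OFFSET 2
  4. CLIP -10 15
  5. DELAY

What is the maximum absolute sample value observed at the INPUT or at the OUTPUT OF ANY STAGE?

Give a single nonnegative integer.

Answer: 8

Derivation:
Input: [3, -2, -5, 0] (max |s|=5)
Stage 1 (ABS): |3|=3, |-2|=2, |-5|=5, |0|=0 -> [3, 2, 5, 0] (max |s|=5)
Stage 2 (OFFSET 1): 3+1=4, 2+1=3, 5+1=6, 0+1=1 -> [4, 3, 6, 1] (max |s|=6)
Stage 3 (OFFSET 2): 4+2=6, 3+2=5, 6+2=8, 1+2=3 -> [6, 5, 8, 3] (max |s|=8)
Stage 4 (CLIP -10 15): clip(6,-10,15)=6, clip(5,-10,15)=5, clip(8,-10,15)=8, clip(3,-10,15)=3 -> [6, 5, 8, 3] (max |s|=8)
Stage 5 (DELAY): [0, 6, 5, 8] = [0, 6, 5, 8] -> [0, 6, 5, 8] (max |s|=8)
Overall max amplitude: 8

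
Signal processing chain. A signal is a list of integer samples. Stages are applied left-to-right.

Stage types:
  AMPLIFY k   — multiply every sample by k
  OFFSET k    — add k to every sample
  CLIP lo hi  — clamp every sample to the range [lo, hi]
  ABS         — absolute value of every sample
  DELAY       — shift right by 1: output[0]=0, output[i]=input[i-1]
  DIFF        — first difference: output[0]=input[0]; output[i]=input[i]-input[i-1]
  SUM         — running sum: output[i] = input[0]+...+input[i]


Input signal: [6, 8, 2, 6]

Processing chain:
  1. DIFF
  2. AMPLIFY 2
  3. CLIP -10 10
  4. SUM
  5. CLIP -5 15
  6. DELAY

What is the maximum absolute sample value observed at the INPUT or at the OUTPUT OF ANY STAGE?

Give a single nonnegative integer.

Answer: 14

Derivation:
Input: [6, 8, 2, 6] (max |s|=8)
Stage 1 (DIFF): s[0]=6, 8-6=2, 2-8=-6, 6-2=4 -> [6, 2, -6, 4] (max |s|=6)
Stage 2 (AMPLIFY 2): 6*2=12, 2*2=4, -6*2=-12, 4*2=8 -> [12, 4, -12, 8] (max |s|=12)
Stage 3 (CLIP -10 10): clip(12,-10,10)=10, clip(4,-10,10)=4, clip(-12,-10,10)=-10, clip(8,-10,10)=8 -> [10, 4, -10, 8] (max |s|=10)
Stage 4 (SUM): sum[0..0]=10, sum[0..1]=14, sum[0..2]=4, sum[0..3]=12 -> [10, 14, 4, 12] (max |s|=14)
Stage 5 (CLIP -5 15): clip(10,-5,15)=10, clip(14,-5,15)=14, clip(4,-5,15)=4, clip(12,-5,15)=12 -> [10, 14, 4, 12] (max |s|=14)
Stage 6 (DELAY): [0, 10, 14, 4] = [0, 10, 14, 4] -> [0, 10, 14, 4] (max |s|=14)
Overall max amplitude: 14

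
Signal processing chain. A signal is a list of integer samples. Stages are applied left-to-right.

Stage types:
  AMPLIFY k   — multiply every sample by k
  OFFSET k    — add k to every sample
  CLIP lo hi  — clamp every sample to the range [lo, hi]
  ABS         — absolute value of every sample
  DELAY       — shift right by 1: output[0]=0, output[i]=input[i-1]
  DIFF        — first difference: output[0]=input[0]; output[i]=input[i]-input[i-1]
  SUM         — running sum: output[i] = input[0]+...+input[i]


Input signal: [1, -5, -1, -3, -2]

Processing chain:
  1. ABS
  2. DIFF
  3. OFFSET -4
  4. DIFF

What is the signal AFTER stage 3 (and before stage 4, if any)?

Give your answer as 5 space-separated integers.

Input: [1, -5, -1, -3, -2]
Stage 1 (ABS): |1|=1, |-5|=5, |-1|=1, |-3|=3, |-2|=2 -> [1, 5, 1, 3, 2]
Stage 2 (DIFF): s[0]=1, 5-1=4, 1-5=-4, 3-1=2, 2-3=-1 -> [1, 4, -4, 2, -1]
Stage 3 (OFFSET -4): 1+-4=-3, 4+-4=0, -4+-4=-8, 2+-4=-2, -1+-4=-5 -> [-3, 0, -8, -2, -5]

Answer: -3 0 -8 -2 -5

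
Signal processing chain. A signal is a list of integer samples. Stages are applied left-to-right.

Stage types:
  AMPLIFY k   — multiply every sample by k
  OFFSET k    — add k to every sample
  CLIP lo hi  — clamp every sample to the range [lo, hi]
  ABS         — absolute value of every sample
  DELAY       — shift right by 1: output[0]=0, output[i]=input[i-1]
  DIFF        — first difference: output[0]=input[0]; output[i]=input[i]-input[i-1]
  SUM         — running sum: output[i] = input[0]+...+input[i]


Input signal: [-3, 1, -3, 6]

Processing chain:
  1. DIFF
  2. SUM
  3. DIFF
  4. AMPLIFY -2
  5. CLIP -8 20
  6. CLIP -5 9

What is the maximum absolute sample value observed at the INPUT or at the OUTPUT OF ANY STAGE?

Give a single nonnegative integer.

Input: [-3, 1, -3, 6] (max |s|=6)
Stage 1 (DIFF): s[0]=-3, 1--3=4, -3-1=-4, 6--3=9 -> [-3, 4, -4, 9] (max |s|=9)
Stage 2 (SUM): sum[0..0]=-3, sum[0..1]=1, sum[0..2]=-3, sum[0..3]=6 -> [-3, 1, -3, 6] (max |s|=6)
Stage 3 (DIFF): s[0]=-3, 1--3=4, -3-1=-4, 6--3=9 -> [-3, 4, -4, 9] (max |s|=9)
Stage 4 (AMPLIFY -2): -3*-2=6, 4*-2=-8, -4*-2=8, 9*-2=-18 -> [6, -8, 8, -18] (max |s|=18)
Stage 5 (CLIP -8 20): clip(6,-8,20)=6, clip(-8,-8,20)=-8, clip(8,-8,20)=8, clip(-18,-8,20)=-8 -> [6, -8, 8, -8] (max |s|=8)
Stage 6 (CLIP -5 9): clip(6,-5,9)=6, clip(-8,-5,9)=-5, clip(8,-5,9)=8, clip(-8,-5,9)=-5 -> [6, -5, 8, -5] (max |s|=8)
Overall max amplitude: 18

Answer: 18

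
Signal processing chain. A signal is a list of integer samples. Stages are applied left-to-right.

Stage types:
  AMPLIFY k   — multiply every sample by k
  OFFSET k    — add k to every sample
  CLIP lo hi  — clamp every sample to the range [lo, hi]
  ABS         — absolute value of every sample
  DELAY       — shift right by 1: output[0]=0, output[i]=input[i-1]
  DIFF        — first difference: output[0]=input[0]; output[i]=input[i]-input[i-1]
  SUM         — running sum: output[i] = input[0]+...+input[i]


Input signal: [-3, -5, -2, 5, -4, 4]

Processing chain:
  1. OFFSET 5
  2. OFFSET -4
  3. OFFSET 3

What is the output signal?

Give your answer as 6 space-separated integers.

Answer: 1 -1 2 9 0 8

Derivation:
Input: [-3, -5, -2, 5, -4, 4]
Stage 1 (OFFSET 5): -3+5=2, -5+5=0, -2+5=3, 5+5=10, -4+5=1, 4+5=9 -> [2, 0, 3, 10, 1, 9]
Stage 2 (OFFSET -4): 2+-4=-2, 0+-4=-4, 3+-4=-1, 10+-4=6, 1+-4=-3, 9+-4=5 -> [-2, -4, -1, 6, -3, 5]
Stage 3 (OFFSET 3): -2+3=1, -4+3=-1, -1+3=2, 6+3=9, -3+3=0, 5+3=8 -> [1, -1, 2, 9, 0, 8]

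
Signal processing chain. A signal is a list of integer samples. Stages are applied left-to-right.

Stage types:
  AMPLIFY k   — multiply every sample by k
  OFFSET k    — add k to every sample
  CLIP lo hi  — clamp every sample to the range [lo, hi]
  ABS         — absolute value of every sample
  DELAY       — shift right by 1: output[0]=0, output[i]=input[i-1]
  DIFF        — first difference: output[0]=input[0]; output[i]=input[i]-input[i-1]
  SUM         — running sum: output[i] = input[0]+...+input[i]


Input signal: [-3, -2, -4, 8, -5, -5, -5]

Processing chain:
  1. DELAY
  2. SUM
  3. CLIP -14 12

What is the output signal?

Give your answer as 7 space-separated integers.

Answer: 0 -3 -5 -9 -1 -6 -11

Derivation:
Input: [-3, -2, -4, 8, -5, -5, -5]
Stage 1 (DELAY): [0, -3, -2, -4, 8, -5, -5] = [0, -3, -2, -4, 8, -5, -5] -> [0, -3, -2, -4, 8, -5, -5]
Stage 2 (SUM): sum[0..0]=0, sum[0..1]=-3, sum[0..2]=-5, sum[0..3]=-9, sum[0..4]=-1, sum[0..5]=-6, sum[0..6]=-11 -> [0, -3, -5, -9, -1, -6, -11]
Stage 3 (CLIP -14 12): clip(0,-14,12)=0, clip(-3,-14,12)=-3, clip(-5,-14,12)=-5, clip(-9,-14,12)=-9, clip(-1,-14,12)=-1, clip(-6,-14,12)=-6, clip(-11,-14,12)=-11 -> [0, -3, -5, -9, -1, -6, -11]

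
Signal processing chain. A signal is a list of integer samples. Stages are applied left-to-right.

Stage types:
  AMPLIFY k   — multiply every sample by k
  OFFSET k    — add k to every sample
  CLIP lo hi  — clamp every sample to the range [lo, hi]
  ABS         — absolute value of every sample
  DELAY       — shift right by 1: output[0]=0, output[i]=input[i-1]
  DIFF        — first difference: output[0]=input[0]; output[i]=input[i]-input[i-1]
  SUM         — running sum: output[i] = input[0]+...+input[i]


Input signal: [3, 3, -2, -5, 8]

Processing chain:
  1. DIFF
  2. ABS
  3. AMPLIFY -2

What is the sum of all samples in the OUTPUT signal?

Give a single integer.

Input: [3, 3, -2, -5, 8]
Stage 1 (DIFF): s[0]=3, 3-3=0, -2-3=-5, -5--2=-3, 8--5=13 -> [3, 0, -5, -3, 13]
Stage 2 (ABS): |3|=3, |0|=0, |-5|=5, |-3|=3, |13|=13 -> [3, 0, 5, 3, 13]
Stage 3 (AMPLIFY -2): 3*-2=-6, 0*-2=0, 5*-2=-10, 3*-2=-6, 13*-2=-26 -> [-6, 0, -10, -6, -26]
Output sum: -48

Answer: -48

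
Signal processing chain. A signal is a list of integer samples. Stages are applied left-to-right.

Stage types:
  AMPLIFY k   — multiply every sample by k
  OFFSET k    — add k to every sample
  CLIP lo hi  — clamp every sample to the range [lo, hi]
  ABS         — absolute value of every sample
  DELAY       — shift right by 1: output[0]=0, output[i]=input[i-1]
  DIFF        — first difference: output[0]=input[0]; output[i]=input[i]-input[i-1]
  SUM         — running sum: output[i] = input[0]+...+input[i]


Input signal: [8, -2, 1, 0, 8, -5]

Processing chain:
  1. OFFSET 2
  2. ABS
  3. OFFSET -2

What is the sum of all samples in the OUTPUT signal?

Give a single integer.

Input: [8, -2, 1, 0, 8, -5]
Stage 1 (OFFSET 2): 8+2=10, -2+2=0, 1+2=3, 0+2=2, 8+2=10, -5+2=-3 -> [10, 0, 3, 2, 10, -3]
Stage 2 (ABS): |10|=10, |0|=0, |3|=3, |2|=2, |10|=10, |-3|=3 -> [10, 0, 3, 2, 10, 3]
Stage 3 (OFFSET -2): 10+-2=8, 0+-2=-2, 3+-2=1, 2+-2=0, 10+-2=8, 3+-2=1 -> [8, -2, 1, 0, 8, 1]
Output sum: 16

Answer: 16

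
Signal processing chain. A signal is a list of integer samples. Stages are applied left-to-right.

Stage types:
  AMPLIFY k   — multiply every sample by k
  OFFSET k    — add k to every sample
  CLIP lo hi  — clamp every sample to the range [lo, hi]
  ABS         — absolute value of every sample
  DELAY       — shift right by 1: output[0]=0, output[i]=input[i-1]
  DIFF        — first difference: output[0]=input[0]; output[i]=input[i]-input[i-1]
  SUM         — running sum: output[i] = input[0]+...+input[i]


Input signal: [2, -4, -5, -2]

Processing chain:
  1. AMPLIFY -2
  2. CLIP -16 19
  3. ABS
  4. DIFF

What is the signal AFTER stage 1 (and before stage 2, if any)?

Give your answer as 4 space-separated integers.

Answer: -4 8 10 4

Derivation:
Input: [2, -4, -5, -2]
Stage 1 (AMPLIFY -2): 2*-2=-4, -4*-2=8, -5*-2=10, -2*-2=4 -> [-4, 8, 10, 4]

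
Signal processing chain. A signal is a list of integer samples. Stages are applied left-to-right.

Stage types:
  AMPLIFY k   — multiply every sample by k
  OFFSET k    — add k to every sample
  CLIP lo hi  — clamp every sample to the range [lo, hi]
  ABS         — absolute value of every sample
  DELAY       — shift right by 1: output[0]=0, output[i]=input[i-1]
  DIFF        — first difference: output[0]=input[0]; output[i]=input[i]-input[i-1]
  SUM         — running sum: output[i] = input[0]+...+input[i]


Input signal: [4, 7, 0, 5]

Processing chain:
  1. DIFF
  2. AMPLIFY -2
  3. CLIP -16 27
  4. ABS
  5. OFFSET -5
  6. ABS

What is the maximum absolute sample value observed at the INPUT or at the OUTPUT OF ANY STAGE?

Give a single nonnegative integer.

Answer: 14

Derivation:
Input: [4, 7, 0, 5] (max |s|=7)
Stage 1 (DIFF): s[0]=4, 7-4=3, 0-7=-7, 5-0=5 -> [4, 3, -7, 5] (max |s|=7)
Stage 2 (AMPLIFY -2): 4*-2=-8, 3*-2=-6, -7*-2=14, 5*-2=-10 -> [-8, -6, 14, -10] (max |s|=14)
Stage 3 (CLIP -16 27): clip(-8,-16,27)=-8, clip(-6,-16,27)=-6, clip(14,-16,27)=14, clip(-10,-16,27)=-10 -> [-8, -6, 14, -10] (max |s|=14)
Stage 4 (ABS): |-8|=8, |-6|=6, |14|=14, |-10|=10 -> [8, 6, 14, 10] (max |s|=14)
Stage 5 (OFFSET -5): 8+-5=3, 6+-5=1, 14+-5=9, 10+-5=5 -> [3, 1, 9, 5] (max |s|=9)
Stage 6 (ABS): |3|=3, |1|=1, |9|=9, |5|=5 -> [3, 1, 9, 5] (max |s|=9)
Overall max amplitude: 14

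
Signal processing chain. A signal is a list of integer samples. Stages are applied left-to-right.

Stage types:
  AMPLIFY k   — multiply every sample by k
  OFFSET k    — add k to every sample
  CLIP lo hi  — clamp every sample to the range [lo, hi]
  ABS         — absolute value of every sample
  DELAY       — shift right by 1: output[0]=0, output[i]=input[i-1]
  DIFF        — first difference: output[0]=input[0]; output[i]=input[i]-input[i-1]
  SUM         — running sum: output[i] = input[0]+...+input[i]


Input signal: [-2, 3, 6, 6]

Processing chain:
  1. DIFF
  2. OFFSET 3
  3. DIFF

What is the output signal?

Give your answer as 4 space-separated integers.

Input: [-2, 3, 6, 6]
Stage 1 (DIFF): s[0]=-2, 3--2=5, 6-3=3, 6-6=0 -> [-2, 5, 3, 0]
Stage 2 (OFFSET 3): -2+3=1, 5+3=8, 3+3=6, 0+3=3 -> [1, 8, 6, 3]
Stage 3 (DIFF): s[0]=1, 8-1=7, 6-8=-2, 3-6=-3 -> [1, 7, -2, -3]

Answer: 1 7 -2 -3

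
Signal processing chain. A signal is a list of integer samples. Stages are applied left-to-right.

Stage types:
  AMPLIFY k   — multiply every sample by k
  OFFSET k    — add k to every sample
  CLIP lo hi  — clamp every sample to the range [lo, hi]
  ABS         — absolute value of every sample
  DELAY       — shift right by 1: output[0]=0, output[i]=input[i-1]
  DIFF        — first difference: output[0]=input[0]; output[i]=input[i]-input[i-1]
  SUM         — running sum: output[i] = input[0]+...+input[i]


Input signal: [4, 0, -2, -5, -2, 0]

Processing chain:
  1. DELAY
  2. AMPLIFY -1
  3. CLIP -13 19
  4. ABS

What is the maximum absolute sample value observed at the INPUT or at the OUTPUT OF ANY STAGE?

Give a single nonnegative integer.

Input: [4, 0, -2, -5, -2, 0] (max |s|=5)
Stage 1 (DELAY): [0, 4, 0, -2, -5, -2] = [0, 4, 0, -2, -5, -2] -> [0, 4, 0, -2, -5, -2] (max |s|=5)
Stage 2 (AMPLIFY -1): 0*-1=0, 4*-1=-4, 0*-1=0, -2*-1=2, -5*-1=5, -2*-1=2 -> [0, -4, 0, 2, 5, 2] (max |s|=5)
Stage 3 (CLIP -13 19): clip(0,-13,19)=0, clip(-4,-13,19)=-4, clip(0,-13,19)=0, clip(2,-13,19)=2, clip(5,-13,19)=5, clip(2,-13,19)=2 -> [0, -4, 0, 2, 5, 2] (max |s|=5)
Stage 4 (ABS): |0|=0, |-4|=4, |0|=0, |2|=2, |5|=5, |2|=2 -> [0, 4, 0, 2, 5, 2] (max |s|=5)
Overall max amplitude: 5

Answer: 5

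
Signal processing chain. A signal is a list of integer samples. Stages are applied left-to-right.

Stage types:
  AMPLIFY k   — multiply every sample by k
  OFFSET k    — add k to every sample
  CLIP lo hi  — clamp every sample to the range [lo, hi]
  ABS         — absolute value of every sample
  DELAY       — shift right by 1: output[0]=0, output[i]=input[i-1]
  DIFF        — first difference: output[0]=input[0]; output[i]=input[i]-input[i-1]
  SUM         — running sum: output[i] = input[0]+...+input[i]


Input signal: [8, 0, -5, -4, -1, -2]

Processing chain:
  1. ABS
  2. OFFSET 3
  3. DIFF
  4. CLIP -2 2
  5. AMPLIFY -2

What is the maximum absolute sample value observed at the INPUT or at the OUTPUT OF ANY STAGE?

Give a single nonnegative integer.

Answer: 11

Derivation:
Input: [8, 0, -5, -4, -1, -2] (max |s|=8)
Stage 1 (ABS): |8|=8, |0|=0, |-5|=5, |-4|=4, |-1|=1, |-2|=2 -> [8, 0, 5, 4, 1, 2] (max |s|=8)
Stage 2 (OFFSET 3): 8+3=11, 0+3=3, 5+3=8, 4+3=7, 1+3=4, 2+3=5 -> [11, 3, 8, 7, 4, 5] (max |s|=11)
Stage 3 (DIFF): s[0]=11, 3-11=-8, 8-3=5, 7-8=-1, 4-7=-3, 5-4=1 -> [11, -8, 5, -1, -3, 1] (max |s|=11)
Stage 4 (CLIP -2 2): clip(11,-2,2)=2, clip(-8,-2,2)=-2, clip(5,-2,2)=2, clip(-1,-2,2)=-1, clip(-3,-2,2)=-2, clip(1,-2,2)=1 -> [2, -2, 2, -1, -2, 1] (max |s|=2)
Stage 5 (AMPLIFY -2): 2*-2=-4, -2*-2=4, 2*-2=-4, -1*-2=2, -2*-2=4, 1*-2=-2 -> [-4, 4, -4, 2, 4, -2] (max |s|=4)
Overall max amplitude: 11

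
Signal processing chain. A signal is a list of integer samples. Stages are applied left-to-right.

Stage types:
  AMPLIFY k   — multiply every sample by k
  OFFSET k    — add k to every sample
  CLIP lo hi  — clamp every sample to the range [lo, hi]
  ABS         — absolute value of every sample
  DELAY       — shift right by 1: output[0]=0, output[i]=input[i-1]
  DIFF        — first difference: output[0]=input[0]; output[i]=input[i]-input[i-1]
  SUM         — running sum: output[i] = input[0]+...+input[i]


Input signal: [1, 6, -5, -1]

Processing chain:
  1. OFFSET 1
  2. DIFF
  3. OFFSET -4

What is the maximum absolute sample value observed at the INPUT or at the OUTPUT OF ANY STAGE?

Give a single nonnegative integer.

Input: [1, 6, -5, -1] (max |s|=6)
Stage 1 (OFFSET 1): 1+1=2, 6+1=7, -5+1=-4, -1+1=0 -> [2, 7, -4, 0] (max |s|=7)
Stage 2 (DIFF): s[0]=2, 7-2=5, -4-7=-11, 0--4=4 -> [2, 5, -11, 4] (max |s|=11)
Stage 3 (OFFSET -4): 2+-4=-2, 5+-4=1, -11+-4=-15, 4+-4=0 -> [-2, 1, -15, 0] (max |s|=15)
Overall max amplitude: 15

Answer: 15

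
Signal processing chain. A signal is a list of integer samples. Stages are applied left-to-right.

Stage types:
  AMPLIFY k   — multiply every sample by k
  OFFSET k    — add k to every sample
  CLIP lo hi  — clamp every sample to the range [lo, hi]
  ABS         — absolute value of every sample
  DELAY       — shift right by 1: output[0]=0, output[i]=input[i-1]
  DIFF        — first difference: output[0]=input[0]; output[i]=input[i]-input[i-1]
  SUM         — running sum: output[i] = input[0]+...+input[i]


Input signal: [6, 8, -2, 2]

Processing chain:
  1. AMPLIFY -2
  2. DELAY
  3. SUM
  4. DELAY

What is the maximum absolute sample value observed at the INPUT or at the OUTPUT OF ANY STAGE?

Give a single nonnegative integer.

Input: [6, 8, -2, 2] (max |s|=8)
Stage 1 (AMPLIFY -2): 6*-2=-12, 8*-2=-16, -2*-2=4, 2*-2=-4 -> [-12, -16, 4, -4] (max |s|=16)
Stage 2 (DELAY): [0, -12, -16, 4] = [0, -12, -16, 4] -> [0, -12, -16, 4] (max |s|=16)
Stage 3 (SUM): sum[0..0]=0, sum[0..1]=-12, sum[0..2]=-28, sum[0..3]=-24 -> [0, -12, -28, -24] (max |s|=28)
Stage 4 (DELAY): [0, 0, -12, -28] = [0, 0, -12, -28] -> [0, 0, -12, -28] (max |s|=28)
Overall max amplitude: 28

Answer: 28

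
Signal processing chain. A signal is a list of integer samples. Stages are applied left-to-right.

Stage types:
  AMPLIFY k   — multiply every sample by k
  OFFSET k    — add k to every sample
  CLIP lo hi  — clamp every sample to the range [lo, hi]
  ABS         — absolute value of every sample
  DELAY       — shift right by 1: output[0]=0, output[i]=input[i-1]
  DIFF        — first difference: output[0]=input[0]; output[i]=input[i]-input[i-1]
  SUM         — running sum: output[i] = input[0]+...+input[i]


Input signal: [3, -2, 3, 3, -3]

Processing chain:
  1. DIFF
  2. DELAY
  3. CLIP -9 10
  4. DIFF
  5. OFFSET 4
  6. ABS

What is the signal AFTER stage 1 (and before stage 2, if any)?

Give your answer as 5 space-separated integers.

Answer: 3 -5 5 0 -6

Derivation:
Input: [3, -2, 3, 3, -3]
Stage 1 (DIFF): s[0]=3, -2-3=-5, 3--2=5, 3-3=0, -3-3=-6 -> [3, -5, 5, 0, -6]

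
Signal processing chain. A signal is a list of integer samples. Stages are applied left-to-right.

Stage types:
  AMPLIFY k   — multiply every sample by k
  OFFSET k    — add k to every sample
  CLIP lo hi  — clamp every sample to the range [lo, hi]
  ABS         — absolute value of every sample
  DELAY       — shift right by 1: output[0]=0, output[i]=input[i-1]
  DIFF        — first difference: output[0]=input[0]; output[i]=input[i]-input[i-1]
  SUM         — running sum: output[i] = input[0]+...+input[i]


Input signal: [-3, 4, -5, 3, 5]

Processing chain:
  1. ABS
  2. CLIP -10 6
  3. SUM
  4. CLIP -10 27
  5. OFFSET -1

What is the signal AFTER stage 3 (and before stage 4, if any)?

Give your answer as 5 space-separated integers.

Input: [-3, 4, -5, 3, 5]
Stage 1 (ABS): |-3|=3, |4|=4, |-5|=5, |3|=3, |5|=5 -> [3, 4, 5, 3, 5]
Stage 2 (CLIP -10 6): clip(3,-10,6)=3, clip(4,-10,6)=4, clip(5,-10,6)=5, clip(3,-10,6)=3, clip(5,-10,6)=5 -> [3, 4, 5, 3, 5]
Stage 3 (SUM): sum[0..0]=3, sum[0..1]=7, sum[0..2]=12, sum[0..3]=15, sum[0..4]=20 -> [3, 7, 12, 15, 20]

Answer: 3 7 12 15 20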